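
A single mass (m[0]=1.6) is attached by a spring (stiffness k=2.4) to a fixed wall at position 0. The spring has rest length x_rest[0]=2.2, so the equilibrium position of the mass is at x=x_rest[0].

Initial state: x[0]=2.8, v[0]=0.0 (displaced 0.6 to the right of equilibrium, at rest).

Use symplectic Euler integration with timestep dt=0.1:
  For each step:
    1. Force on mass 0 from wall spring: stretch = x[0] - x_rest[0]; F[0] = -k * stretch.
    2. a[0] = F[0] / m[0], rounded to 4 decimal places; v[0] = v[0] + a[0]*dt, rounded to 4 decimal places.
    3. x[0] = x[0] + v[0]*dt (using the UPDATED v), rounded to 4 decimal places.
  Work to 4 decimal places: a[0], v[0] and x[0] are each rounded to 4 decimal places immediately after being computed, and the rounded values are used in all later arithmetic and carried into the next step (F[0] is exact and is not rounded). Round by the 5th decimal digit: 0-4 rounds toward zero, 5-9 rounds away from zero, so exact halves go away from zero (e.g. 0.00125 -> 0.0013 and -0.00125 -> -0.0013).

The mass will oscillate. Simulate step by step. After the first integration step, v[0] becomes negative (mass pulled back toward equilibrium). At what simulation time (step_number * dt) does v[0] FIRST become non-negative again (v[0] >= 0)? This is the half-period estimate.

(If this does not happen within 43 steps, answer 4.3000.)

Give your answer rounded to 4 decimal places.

Step 0: x=[2.8000] v=[0.0000]
Step 1: x=[2.7910] v=[-0.0900]
Step 2: x=[2.7731] v=[-0.1787]
Step 3: x=[2.7466] v=[-0.2647]
Step 4: x=[2.7119] v=[-0.3467]
Step 5: x=[2.6696] v=[-0.4235]
Step 6: x=[2.6202] v=[-0.4939]
Step 7: x=[2.5645] v=[-0.5569]
Step 8: x=[2.5033] v=[-0.6116]
Step 9: x=[2.4376] v=[-0.6571]
Step 10: x=[2.3683] v=[-0.6927]
Step 11: x=[2.2965] v=[-0.7180]
Step 12: x=[2.2233] v=[-0.7325]
Step 13: x=[2.1497] v=[-0.7360]
Step 14: x=[2.0769] v=[-0.7285]
Step 15: x=[2.0059] v=[-0.7100]
Step 16: x=[1.9378] v=[-0.6809]
Step 17: x=[1.8736] v=[-0.6416]
Step 18: x=[1.8143] v=[-0.5926]
Step 19: x=[1.7608] v=[-0.5347]
Step 20: x=[1.7139] v=[-0.4688]
Step 21: x=[1.6743] v=[-0.3959]
Step 22: x=[1.6426] v=[-0.3170]
Step 23: x=[1.6193] v=[-0.2334]
Step 24: x=[1.6047] v=[-0.1463]
Step 25: x=[1.5990] v=[-0.0570]
Step 26: x=[1.6023] v=[0.0332]
First v>=0 after going negative at step 26, time=2.6000

Answer: 2.6000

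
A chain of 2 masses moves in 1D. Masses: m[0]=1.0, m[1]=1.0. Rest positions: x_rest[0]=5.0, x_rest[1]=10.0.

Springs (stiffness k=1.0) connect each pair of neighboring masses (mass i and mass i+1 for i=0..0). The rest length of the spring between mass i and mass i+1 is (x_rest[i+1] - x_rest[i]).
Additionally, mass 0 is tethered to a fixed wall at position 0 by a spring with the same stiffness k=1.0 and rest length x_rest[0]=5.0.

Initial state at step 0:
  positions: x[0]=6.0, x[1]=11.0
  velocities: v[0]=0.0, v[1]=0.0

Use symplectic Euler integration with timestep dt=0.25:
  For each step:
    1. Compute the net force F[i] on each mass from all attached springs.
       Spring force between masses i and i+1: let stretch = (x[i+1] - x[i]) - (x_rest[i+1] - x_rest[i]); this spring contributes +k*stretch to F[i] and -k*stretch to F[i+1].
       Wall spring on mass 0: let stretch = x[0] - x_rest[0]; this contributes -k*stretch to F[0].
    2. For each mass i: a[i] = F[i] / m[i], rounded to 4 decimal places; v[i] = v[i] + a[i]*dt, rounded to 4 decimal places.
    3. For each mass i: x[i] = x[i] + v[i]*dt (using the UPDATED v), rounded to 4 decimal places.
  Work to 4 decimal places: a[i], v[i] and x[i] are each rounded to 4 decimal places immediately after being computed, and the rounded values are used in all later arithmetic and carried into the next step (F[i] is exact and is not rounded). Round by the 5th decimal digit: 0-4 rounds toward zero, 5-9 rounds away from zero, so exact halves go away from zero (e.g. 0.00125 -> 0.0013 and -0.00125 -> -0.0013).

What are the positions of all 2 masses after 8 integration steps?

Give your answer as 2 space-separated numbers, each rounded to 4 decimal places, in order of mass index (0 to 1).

Step 0: x=[6.0000 11.0000] v=[0.0000 0.0000]
Step 1: x=[5.9375 11.0000] v=[-0.2500 0.0000]
Step 2: x=[5.8203 10.9961] v=[-0.4688 -0.0156]
Step 3: x=[5.6628 10.9812] v=[-0.6299 -0.0596]
Step 4: x=[5.4838 10.9464] v=[-0.7160 -0.1392]
Step 5: x=[5.3035 10.8827] v=[-0.7213 -0.2549]
Step 6: x=[5.1404 10.7828] v=[-0.6524 -0.3997]
Step 7: x=[5.0087 10.6427] v=[-0.5269 -0.5603]
Step 8: x=[4.9161 10.4630] v=[-0.3706 -0.7188]

Answer: 4.9161 10.4630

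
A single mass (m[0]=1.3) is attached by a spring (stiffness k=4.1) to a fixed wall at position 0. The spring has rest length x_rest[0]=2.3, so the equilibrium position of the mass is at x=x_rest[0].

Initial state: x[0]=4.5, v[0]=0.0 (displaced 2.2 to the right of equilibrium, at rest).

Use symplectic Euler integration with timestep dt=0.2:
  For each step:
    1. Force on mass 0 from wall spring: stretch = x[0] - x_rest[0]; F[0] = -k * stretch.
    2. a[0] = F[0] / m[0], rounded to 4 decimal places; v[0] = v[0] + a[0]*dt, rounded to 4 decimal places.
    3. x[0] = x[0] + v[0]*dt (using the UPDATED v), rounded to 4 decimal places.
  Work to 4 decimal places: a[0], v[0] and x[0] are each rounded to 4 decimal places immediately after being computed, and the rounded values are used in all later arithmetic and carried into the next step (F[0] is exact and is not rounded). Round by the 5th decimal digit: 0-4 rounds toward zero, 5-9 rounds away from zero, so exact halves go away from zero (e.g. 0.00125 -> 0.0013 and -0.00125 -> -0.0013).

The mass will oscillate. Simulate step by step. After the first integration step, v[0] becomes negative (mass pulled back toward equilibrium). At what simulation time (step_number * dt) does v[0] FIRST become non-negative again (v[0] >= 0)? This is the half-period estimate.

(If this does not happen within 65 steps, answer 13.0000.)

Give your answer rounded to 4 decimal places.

Answer: 1.8000

Derivation:
Step 0: x=[4.5000] v=[0.0000]
Step 1: x=[4.2225] v=[-1.3877]
Step 2: x=[3.7024] v=[-2.6004]
Step 3: x=[3.0054] v=[-3.4850]
Step 4: x=[2.2194] v=[-3.9299]
Step 5: x=[1.4436] v=[-3.8791]
Step 6: x=[0.7758] v=[-3.3389]
Step 7: x=[0.3003] v=[-2.3775]
Step 8: x=[0.0771] v=[-1.1162]
Step 9: x=[0.1343] v=[0.2859]
First v>=0 after going negative at step 9, time=1.8000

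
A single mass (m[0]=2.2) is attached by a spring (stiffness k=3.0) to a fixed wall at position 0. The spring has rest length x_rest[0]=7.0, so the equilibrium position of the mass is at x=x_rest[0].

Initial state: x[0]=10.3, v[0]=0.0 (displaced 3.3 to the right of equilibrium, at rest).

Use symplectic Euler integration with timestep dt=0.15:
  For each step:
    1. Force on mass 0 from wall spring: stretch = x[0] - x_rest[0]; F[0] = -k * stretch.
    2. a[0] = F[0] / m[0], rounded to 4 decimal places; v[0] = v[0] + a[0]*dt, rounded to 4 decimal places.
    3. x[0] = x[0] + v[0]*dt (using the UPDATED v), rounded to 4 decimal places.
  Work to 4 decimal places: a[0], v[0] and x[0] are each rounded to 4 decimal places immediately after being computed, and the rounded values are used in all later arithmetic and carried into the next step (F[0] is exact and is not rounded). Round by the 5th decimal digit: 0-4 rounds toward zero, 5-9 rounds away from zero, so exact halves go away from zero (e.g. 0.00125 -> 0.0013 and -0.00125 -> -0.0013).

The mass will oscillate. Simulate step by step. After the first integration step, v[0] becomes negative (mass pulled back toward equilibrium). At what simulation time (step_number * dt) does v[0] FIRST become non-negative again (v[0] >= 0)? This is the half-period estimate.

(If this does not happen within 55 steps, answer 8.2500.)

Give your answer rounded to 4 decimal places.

Answer: 2.7000

Derivation:
Step 0: x=[10.3000] v=[0.0000]
Step 1: x=[10.1988] v=[-0.6750]
Step 2: x=[9.9994] v=[-1.3293]
Step 3: x=[9.7080] v=[-1.9428]
Step 4: x=[9.3335] v=[-2.4967]
Step 5: x=[8.8874] v=[-2.9740]
Step 6: x=[8.3834] v=[-3.3601]
Step 7: x=[7.8369] v=[-3.6431]
Step 8: x=[7.2648] v=[-3.8143]
Step 9: x=[6.6845] v=[-3.8685]
Step 10: x=[6.1139] v=[-3.8040]
Step 11: x=[5.5705] v=[-3.6228]
Step 12: x=[5.0709] v=[-3.3304]
Step 13: x=[4.6305] v=[-2.9358]
Step 14: x=[4.2628] v=[-2.4511]
Step 15: x=[3.9791] v=[-1.8912]
Step 16: x=[3.7881] v=[-1.2733]
Step 17: x=[3.6957] v=[-0.6163]
Step 18: x=[3.7046] v=[0.0596]
First v>=0 after going negative at step 18, time=2.7000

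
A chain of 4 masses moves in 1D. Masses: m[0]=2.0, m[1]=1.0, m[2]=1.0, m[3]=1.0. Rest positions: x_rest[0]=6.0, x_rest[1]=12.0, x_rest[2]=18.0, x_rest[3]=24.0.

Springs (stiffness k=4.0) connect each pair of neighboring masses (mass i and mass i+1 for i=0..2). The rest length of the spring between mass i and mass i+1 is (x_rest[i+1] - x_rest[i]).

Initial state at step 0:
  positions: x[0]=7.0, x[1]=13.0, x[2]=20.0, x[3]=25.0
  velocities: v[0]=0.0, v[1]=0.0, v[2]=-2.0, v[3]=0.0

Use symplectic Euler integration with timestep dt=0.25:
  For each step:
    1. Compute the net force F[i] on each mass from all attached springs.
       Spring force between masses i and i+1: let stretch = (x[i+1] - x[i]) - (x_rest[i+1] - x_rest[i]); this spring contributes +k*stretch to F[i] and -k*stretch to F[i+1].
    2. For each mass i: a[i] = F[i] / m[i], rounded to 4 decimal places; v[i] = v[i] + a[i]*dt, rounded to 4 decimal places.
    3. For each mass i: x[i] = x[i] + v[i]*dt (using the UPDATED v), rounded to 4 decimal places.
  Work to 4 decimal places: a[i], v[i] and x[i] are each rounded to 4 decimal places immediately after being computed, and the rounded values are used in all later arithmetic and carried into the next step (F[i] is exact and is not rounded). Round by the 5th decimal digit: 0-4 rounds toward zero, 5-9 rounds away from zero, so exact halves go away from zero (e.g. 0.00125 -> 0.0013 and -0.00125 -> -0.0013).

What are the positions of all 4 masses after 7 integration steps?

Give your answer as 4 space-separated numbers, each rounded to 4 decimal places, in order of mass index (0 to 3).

Answer: 6.7604 12.6004 18.7220 23.6572

Derivation:
Step 0: x=[7.0000 13.0000 20.0000 25.0000] v=[0.0000 0.0000 -2.0000 0.0000]
Step 1: x=[7.0000 13.2500 19.0000 25.2500] v=[0.0000 1.0000 -4.0000 1.0000]
Step 2: x=[7.0313 13.3750 18.1250 25.4375] v=[0.1250 0.5000 -3.5000 0.7500]
Step 3: x=[7.1055 13.1016 17.8906 25.2969] v=[0.2969 -1.0937 -0.9375 -0.5625]
Step 4: x=[7.1793 12.5264 18.3106 24.8047] v=[0.2950 -2.3008 1.6798 -1.9688]
Step 5: x=[7.1714 12.0605 18.9080 24.1890] v=[-0.0315 -1.8637 2.3897 -2.4629]
Step 6: x=[7.0247 12.0842 19.1138 23.7530] v=[-0.5870 0.0947 0.8232 -1.7439]
Step 7: x=[6.7604 12.6004 18.7220 23.6572] v=[-1.0573 2.0648 -1.5672 -0.3831]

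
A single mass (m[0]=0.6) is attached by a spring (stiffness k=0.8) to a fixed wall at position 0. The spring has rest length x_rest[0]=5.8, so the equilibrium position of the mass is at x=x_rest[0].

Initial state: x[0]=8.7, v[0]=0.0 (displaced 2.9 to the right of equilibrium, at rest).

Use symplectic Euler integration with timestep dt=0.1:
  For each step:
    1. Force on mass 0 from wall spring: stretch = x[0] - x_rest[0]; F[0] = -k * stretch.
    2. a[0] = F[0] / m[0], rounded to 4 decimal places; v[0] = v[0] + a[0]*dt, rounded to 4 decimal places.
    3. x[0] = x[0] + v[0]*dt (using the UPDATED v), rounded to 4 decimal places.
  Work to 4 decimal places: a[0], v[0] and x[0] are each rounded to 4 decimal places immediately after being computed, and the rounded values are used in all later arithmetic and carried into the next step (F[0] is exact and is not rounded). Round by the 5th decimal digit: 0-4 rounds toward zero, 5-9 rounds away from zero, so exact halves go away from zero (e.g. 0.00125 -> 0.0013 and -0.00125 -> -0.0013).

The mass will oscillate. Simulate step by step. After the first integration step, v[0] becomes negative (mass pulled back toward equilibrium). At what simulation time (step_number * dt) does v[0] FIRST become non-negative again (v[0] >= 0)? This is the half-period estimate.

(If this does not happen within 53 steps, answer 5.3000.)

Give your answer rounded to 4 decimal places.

Answer: 2.8000

Derivation:
Step 0: x=[8.7000] v=[0.0000]
Step 1: x=[8.6613] v=[-0.3867]
Step 2: x=[8.5845] v=[-0.7682]
Step 3: x=[8.4706] v=[-1.1395]
Step 4: x=[8.3210] v=[-1.4956]
Step 5: x=[8.1378] v=[-1.8317]
Step 6: x=[7.9235] v=[-2.1434]
Step 7: x=[7.6809] v=[-2.4265]
Step 8: x=[7.4132] v=[-2.6773]
Step 9: x=[7.1240] v=[-2.8924]
Step 10: x=[6.8171] v=[-3.0689]
Step 11: x=[6.4967] v=[-3.2045]
Step 12: x=[6.1670] v=[-3.2974]
Step 13: x=[5.8324] v=[-3.3463]
Step 14: x=[5.4973] v=[-3.3506]
Step 15: x=[5.1663] v=[-3.3102]
Step 16: x=[4.8437] v=[-3.2257]
Step 17: x=[4.5339] v=[-3.0982]
Step 18: x=[4.2410] v=[-2.9294]
Step 19: x=[3.9689] v=[-2.7215]
Step 20: x=[3.7212] v=[-2.4774]
Step 21: x=[3.5012] v=[-2.2002]
Step 22: x=[3.3118] v=[-1.8937]
Step 23: x=[3.1556] v=[-1.5619]
Step 24: x=[3.0347] v=[-1.2093]
Step 25: x=[2.9506] v=[-0.8406]
Step 26: x=[2.9045] v=[-0.4607]
Step 27: x=[2.8970] v=[-0.0746]
Step 28: x=[2.9283] v=[0.3125]
First v>=0 after going negative at step 28, time=2.8000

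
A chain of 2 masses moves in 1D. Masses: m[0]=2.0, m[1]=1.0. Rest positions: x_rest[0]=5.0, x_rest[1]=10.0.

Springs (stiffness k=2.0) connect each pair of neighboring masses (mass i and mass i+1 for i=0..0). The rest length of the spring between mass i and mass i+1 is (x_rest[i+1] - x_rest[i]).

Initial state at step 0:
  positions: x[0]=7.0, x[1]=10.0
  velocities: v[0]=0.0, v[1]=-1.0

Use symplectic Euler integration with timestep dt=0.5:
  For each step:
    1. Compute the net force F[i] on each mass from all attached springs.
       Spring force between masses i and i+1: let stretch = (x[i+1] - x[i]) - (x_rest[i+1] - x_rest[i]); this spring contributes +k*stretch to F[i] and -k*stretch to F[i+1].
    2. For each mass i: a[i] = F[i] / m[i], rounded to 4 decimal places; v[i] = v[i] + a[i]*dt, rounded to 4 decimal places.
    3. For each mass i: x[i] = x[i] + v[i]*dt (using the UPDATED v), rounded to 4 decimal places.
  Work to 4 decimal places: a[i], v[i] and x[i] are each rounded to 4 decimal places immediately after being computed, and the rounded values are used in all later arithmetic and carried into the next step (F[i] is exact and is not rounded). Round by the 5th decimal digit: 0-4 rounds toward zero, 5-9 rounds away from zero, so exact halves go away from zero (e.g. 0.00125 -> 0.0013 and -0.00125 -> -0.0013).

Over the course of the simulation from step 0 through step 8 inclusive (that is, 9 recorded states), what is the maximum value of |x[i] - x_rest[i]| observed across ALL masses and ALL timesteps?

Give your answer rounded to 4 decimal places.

Answer: 2.1250

Derivation:
Step 0: x=[7.0000 10.0000] v=[0.0000 -1.0000]
Step 1: x=[6.5000 10.5000] v=[-1.0000 1.0000]
Step 2: x=[5.7500 11.5000] v=[-1.5000 2.0000]
Step 3: x=[5.1875 12.1250] v=[-1.1250 1.2500]
Step 4: x=[5.1094 11.7813] v=[-0.1563 -0.6875]
Step 5: x=[5.4493 10.6016] v=[0.6797 -2.3594]
Step 6: x=[5.8273 9.3458] v=[0.7559 -2.5117]
Step 7: x=[5.8349 8.8307] v=[0.0152 -1.0302]
Step 8: x=[5.3415 9.3177] v=[-0.9869 0.9740]
Max displacement = 2.1250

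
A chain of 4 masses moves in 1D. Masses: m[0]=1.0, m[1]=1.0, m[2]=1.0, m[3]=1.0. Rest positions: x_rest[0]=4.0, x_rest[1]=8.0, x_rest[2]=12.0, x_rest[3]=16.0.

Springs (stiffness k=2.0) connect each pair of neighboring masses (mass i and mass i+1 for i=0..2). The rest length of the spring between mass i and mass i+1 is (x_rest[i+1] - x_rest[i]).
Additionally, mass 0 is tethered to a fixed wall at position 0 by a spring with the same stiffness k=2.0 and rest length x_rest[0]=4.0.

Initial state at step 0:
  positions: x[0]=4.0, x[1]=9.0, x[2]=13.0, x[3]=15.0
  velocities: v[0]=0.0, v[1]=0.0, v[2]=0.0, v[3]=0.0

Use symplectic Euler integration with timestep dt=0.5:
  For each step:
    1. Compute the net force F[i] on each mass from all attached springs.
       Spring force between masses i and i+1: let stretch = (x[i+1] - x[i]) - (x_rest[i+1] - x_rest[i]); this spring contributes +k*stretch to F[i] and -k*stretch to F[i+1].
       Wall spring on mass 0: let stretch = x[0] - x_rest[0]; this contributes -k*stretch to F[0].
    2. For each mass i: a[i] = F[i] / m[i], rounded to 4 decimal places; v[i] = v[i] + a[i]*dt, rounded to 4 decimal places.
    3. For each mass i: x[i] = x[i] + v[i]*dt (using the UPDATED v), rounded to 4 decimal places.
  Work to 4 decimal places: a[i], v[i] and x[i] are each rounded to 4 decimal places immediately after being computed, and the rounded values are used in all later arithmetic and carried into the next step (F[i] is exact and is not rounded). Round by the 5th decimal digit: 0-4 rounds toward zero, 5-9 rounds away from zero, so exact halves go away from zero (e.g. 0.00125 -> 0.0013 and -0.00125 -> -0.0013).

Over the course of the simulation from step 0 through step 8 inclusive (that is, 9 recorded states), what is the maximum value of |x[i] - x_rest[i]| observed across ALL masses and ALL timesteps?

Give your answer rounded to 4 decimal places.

Answer: 1.6680

Derivation:
Step 0: x=[4.0000 9.0000 13.0000 15.0000] v=[0.0000 0.0000 0.0000 0.0000]
Step 1: x=[4.5000 8.5000 12.0000 16.0000] v=[1.0000 -1.0000 -2.0000 2.0000]
Step 2: x=[4.7500 7.7500 11.2500 17.0000] v=[0.5000 -1.5000 -1.5000 2.0000]
Step 3: x=[4.1250 7.2500 11.6250 17.1250] v=[-1.2500 -1.0000 0.7500 0.2500]
Step 4: x=[3.0000 7.3750 12.5625 16.5000] v=[-2.2500 0.2500 1.8750 -1.2500]
Step 5: x=[2.5625 7.9063 12.8750 15.9063] v=[-0.8750 1.0625 0.6250 -1.1875]
Step 6: x=[3.5157 8.2500 12.2188 15.7969] v=[1.9063 0.6874 -1.3124 -0.2188]
Step 7: x=[5.0782 8.2110 11.3673 15.8985] v=[3.1249 -0.0781 -1.7031 0.2031]
Step 8: x=[5.6680 8.1837 11.2032 15.7345] v=[1.1795 -0.0546 -0.3282 -0.3281]
Max displacement = 1.6680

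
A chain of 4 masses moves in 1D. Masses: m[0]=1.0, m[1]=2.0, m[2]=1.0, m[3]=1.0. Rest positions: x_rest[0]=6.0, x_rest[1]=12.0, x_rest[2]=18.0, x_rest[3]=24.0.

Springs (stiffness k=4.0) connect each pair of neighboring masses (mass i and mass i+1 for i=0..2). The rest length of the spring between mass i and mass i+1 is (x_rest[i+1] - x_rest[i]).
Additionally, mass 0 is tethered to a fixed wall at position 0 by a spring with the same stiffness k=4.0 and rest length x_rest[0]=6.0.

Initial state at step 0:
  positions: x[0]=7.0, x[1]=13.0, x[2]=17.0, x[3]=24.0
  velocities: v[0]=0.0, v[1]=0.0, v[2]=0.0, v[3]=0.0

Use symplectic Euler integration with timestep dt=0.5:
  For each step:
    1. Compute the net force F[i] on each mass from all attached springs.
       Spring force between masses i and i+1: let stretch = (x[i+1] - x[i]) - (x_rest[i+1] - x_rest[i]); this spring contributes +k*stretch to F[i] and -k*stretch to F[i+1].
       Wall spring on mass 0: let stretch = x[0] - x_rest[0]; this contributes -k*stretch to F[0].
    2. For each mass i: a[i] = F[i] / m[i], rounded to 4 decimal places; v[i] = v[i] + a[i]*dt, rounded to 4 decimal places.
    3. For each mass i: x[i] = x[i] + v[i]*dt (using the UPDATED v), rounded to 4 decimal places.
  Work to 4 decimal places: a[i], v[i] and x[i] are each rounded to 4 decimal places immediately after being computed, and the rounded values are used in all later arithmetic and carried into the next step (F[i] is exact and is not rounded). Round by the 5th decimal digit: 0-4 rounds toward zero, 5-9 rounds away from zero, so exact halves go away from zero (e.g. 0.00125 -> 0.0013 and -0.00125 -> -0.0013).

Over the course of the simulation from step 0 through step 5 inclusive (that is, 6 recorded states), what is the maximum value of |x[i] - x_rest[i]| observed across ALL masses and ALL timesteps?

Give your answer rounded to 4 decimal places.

Step 0: x=[7.0000 13.0000 17.0000 24.0000] v=[0.0000 0.0000 0.0000 0.0000]
Step 1: x=[6.0000 12.0000 20.0000 23.0000] v=[-2.0000 -2.0000 6.0000 -2.0000]
Step 2: x=[5.0000 12.0000 18.0000 25.0000] v=[-2.0000 0.0000 -4.0000 4.0000]
Step 3: x=[6.0000 11.5000 17.0000 26.0000] v=[2.0000 -1.0000 -2.0000 2.0000]
Step 4: x=[6.5000 11.0000 19.5000 24.0000] v=[1.0000 -1.0000 5.0000 -4.0000]
Step 5: x=[5.0000 12.5000 18.0000 23.5000] v=[-3.0000 3.0000 -3.0000 -1.0000]
Max displacement = 2.0000

Answer: 2.0000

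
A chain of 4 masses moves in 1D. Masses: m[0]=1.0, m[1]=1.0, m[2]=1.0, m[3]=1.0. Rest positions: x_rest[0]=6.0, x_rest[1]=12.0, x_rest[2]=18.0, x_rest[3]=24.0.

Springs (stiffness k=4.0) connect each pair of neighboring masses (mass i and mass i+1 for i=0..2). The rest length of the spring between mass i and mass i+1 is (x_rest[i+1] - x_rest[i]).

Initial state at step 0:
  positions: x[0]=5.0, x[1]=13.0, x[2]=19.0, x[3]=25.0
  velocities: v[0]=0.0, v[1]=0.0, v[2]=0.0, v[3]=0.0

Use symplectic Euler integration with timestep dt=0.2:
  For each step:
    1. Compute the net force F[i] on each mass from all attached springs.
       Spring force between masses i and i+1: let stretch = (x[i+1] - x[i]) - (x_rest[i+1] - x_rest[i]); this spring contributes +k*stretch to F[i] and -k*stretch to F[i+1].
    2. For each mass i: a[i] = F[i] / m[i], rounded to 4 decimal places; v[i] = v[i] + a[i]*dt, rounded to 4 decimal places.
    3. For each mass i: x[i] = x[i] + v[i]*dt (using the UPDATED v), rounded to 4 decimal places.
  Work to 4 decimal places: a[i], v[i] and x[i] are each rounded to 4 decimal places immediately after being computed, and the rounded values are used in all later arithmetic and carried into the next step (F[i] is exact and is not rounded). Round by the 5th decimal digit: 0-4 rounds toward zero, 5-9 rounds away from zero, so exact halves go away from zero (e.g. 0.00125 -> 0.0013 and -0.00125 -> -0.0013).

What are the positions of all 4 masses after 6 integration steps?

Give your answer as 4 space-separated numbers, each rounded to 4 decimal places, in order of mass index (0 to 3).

Answer: 7.2594 12.2927 17.8389 24.6091

Derivation:
Step 0: x=[5.0000 13.0000 19.0000 25.0000] v=[0.0000 0.0000 0.0000 0.0000]
Step 1: x=[5.3200 12.6800 19.0000 25.0000] v=[1.6000 -1.6000 0.0000 0.0000]
Step 2: x=[5.8576 12.1936 18.9488 25.0000] v=[2.6880 -2.4320 -0.2560 0.0000]
Step 3: x=[6.4490 11.7743 18.7850 24.9918] v=[2.9568 -2.0966 -0.8192 -0.0410]
Step 4: x=[6.9324 11.6246 18.4925 24.9505] v=[2.4170 -0.7483 -1.4623 -0.2064]
Step 5: x=[7.2066 11.8231 18.1345 24.8359] v=[1.3708 0.9923 -1.7902 -0.5728]
Step 6: x=[7.2594 12.2927 17.8389 24.6091] v=[0.2640 2.3482 -1.4782 -1.1339]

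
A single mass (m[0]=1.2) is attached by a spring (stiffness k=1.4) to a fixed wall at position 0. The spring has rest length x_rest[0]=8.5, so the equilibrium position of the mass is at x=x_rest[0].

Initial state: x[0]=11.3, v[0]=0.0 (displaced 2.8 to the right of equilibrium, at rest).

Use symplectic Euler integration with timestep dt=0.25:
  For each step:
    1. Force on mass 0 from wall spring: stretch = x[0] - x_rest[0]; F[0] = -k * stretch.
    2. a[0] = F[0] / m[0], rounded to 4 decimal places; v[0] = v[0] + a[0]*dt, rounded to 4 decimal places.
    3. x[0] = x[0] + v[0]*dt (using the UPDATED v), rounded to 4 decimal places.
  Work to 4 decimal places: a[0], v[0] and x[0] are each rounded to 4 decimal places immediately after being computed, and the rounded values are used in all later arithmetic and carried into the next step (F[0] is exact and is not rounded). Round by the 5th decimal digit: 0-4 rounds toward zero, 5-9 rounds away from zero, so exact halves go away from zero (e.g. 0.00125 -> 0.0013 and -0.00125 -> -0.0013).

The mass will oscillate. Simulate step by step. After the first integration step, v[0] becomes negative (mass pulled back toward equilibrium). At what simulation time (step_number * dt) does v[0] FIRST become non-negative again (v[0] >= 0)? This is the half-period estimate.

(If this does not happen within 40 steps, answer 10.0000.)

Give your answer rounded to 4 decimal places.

Step 0: x=[11.3000] v=[0.0000]
Step 1: x=[11.0958] v=[-0.8167]
Step 2: x=[10.7024] v=[-1.5738]
Step 3: x=[10.1484] v=[-2.2162]
Step 4: x=[9.4742] v=[-2.6970]
Step 5: x=[8.7289] v=[-2.9812]
Step 6: x=[7.9669] v=[-3.0480]
Step 7: x=[7.2438] v=[-2.8925]
Step 8: x=[6.6123] v=[-2.5261]
Step 9: x=[6.1184] v=[-1.9755]
Step 10: x=[5.7982] v=[-1.2809]
Step 11: x=[5.6750] v=[-0.4929]
Step 12: x=[5.7578] v=[0.3311]
First v>=0 after going negative at step 12, time=3.0000

Answer: 3.0000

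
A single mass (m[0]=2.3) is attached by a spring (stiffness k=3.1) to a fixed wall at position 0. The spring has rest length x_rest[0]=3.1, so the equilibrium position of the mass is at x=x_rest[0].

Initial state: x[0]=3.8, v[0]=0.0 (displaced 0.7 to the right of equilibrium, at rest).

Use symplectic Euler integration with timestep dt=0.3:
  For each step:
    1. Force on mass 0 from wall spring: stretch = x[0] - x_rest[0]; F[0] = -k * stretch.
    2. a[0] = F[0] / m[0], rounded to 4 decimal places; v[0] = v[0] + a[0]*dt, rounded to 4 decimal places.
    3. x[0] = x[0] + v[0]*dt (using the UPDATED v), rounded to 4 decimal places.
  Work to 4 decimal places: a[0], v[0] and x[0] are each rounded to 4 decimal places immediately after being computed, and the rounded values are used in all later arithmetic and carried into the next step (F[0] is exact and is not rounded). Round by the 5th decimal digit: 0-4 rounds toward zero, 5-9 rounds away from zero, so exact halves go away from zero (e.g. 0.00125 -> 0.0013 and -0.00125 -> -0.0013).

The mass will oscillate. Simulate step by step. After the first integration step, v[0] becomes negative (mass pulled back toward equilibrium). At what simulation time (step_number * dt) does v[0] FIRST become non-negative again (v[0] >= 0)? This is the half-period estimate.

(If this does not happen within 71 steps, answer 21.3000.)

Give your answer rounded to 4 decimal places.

Step 0: x=[3.8000] v=[0.0000]
Step 1: x=[3.7151] v=[-0.2831]
Step 2: x=[3.5556] v=[-0.5318]
Step 3: x=[3.3408] v=[-0.7160]
Step 4: x=[3.0968] v=[-0.8134]
Step 5: x=[2.8532] v=[-0.8121]
Step 6: x=[2.6395] v=[-0.7123]
Step 7: x=[2.4817] v=[-0.5261]
Step 8: x=[2.3989] v=[-0.2761]
Step 9: x=[2.4011] v=[0.0074]
First v>=0 after going negative at step 9, time=2.7000

Answer: 2.7000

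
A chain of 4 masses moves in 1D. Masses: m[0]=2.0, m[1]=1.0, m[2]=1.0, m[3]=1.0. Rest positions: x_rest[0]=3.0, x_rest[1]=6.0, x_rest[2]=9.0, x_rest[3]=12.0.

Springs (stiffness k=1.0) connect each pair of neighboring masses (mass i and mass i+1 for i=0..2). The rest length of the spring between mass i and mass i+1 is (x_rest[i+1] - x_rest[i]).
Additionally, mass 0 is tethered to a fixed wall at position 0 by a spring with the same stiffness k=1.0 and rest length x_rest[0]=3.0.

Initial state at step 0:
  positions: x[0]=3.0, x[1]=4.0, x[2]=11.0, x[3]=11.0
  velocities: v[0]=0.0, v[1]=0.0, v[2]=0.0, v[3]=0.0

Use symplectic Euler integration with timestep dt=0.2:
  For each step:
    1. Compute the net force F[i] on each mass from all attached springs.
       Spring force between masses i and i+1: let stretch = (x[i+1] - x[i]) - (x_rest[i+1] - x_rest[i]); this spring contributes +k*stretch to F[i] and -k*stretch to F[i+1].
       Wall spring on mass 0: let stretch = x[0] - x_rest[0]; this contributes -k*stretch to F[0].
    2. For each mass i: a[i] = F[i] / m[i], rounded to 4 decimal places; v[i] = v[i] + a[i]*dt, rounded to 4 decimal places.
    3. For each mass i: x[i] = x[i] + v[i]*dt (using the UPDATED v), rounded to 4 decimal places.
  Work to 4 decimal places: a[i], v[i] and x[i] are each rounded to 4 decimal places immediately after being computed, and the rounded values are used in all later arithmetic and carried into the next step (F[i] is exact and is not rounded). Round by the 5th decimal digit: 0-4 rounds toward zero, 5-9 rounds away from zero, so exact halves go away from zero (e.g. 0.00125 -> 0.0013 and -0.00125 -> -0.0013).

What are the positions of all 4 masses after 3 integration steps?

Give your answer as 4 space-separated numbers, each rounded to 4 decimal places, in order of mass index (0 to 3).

Answer: 2.7911 5.2843 9.4991 11.6421

Derivation:
Step 0: x=[3.0000 4.0000 11.0000 11.0000] v=[0.0000 0.0000 0.0000 0.0000]
Step 1: x=[2.9600 4.2400 10.7200 11.1200] v=[-0.2000 1.2000 -1.4000 0.6000]
Step 2: x=[2.8864 4.6880 10.1968 11.3440] v=[-0.3680 2.2400 -2.6160 1.1200]
Step 3: x=[2.7911 5.2843 9.4991 11.6421] v=[-0.4765 2.9814 -3.4883 1.4906]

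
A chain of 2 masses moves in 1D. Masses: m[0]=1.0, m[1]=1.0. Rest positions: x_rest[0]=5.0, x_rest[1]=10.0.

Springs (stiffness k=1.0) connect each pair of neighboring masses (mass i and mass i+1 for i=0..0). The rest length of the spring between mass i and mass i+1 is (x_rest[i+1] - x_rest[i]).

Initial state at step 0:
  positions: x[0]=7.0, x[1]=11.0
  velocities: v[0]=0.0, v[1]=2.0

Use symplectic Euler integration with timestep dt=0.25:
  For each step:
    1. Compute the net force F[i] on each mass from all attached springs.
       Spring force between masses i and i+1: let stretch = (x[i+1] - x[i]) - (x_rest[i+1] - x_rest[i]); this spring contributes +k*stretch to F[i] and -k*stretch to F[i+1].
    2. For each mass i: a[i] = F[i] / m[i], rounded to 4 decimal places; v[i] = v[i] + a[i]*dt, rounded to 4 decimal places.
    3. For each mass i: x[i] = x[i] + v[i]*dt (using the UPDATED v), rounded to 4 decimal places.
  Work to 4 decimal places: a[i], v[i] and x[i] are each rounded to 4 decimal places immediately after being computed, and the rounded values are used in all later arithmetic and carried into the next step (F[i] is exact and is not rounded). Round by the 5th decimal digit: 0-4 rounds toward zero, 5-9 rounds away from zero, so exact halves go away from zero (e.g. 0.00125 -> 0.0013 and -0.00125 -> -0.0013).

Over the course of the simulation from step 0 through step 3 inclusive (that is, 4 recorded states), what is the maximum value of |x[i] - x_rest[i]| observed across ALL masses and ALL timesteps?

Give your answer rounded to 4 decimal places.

Answer: 2.7159

Derivation:
Step 0: x=[7.0000 11.0000] v=[0.0000 2.0000]
Step 1: x=[6.9375 11.5625] v=[-0.2500 2.2500]
Step 2: x=[6.8516 12.1485] v=[-0.3438 2.3438]
Step 3: x=[6.7842 12.7159] v=[-0.2696 2.2696]
Max displacement = 2.7159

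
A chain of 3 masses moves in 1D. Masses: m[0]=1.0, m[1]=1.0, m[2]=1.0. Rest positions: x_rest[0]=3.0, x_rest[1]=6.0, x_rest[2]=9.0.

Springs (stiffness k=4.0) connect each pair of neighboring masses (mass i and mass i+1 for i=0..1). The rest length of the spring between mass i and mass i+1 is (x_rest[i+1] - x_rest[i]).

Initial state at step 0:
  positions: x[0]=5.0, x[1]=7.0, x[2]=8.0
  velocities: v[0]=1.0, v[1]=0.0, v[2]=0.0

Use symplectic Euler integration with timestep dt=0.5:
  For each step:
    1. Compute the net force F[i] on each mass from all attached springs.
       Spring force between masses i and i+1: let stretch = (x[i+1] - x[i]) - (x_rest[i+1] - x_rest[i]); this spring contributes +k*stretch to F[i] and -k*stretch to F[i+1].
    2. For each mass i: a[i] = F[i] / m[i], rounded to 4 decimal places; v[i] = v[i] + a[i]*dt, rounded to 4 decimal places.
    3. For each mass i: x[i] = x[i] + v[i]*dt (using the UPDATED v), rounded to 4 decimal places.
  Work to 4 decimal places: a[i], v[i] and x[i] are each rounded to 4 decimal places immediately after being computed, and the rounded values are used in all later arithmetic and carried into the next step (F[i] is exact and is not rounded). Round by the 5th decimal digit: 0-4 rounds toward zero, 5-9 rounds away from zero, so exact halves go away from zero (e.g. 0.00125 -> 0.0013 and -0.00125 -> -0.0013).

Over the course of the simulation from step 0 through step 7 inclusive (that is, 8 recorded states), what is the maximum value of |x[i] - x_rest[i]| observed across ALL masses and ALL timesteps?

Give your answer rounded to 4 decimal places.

Answer: 3.0000

Derivation:
Step 0: x=[5.0000 7.0000 8.0000] v=[1.0000 0.0000 0.0000]
Step 1: x=[4.5000 6.0000 10.0000] v=[-1.0000 -2.0000 4.0000]
Step 2: x=[2.5000 7.5000 11.0000] v=[-4.0000 3.0000 2.0000]
Step 3: x=[2.5000 7.5000 11.5000] v=[0.0000 0.0000 1.0000]
Step 4: x=[4.5000 6.5000 11.0000] v=[4.0000 -2.0000 -1.0000]
Step 5: x=[5.5000 8.0000 9.0000] v=[2.0000 3.0000 -4.0000]
Step 6: x=[6.0000 8.0000 9.0000] v=[1.0000 0.0000 0.0000]
Step 7: x=[5.5000 7.0000 11.0000] v=[-1.0000 -2.0000 4.0000]
Max displacement = 3.0000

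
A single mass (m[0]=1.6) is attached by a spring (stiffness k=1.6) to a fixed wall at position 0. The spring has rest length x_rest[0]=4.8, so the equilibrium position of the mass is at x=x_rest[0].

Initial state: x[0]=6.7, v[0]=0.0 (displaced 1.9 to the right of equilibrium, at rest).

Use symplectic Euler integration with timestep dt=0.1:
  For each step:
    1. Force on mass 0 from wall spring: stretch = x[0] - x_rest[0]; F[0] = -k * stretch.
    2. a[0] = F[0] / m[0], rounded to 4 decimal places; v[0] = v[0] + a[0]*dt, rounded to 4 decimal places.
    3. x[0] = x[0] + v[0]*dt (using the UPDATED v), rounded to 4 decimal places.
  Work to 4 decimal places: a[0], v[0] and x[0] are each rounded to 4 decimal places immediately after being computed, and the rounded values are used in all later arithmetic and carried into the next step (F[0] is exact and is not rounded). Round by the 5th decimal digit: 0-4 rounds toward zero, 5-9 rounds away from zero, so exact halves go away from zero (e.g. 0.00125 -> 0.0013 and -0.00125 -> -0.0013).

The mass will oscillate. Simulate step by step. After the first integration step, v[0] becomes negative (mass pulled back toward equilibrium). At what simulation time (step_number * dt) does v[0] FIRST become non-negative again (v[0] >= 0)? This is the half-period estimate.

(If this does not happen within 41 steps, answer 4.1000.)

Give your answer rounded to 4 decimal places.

Step 0: x=[6.7000] v=[0.0000]
Step 1: x=[6.6810] v=[-0.1900]
Step 2: x=[6.6432] v=[-0.3781]
Step 3: x=[6.5870] v=[-0.5624]
Step 4: x=[6.5129] v=[-0.7411]
Step 5: x=[6.4217] v=[-0.9124]
Step 6: x=[6.3142] v=[-1.0746]
Step 7: x=[6.1916] v=[-1.2260]
Step 8: x=[6.0551] v=[-1.3652]
Step 9: x=[5.9060] v=[-1.4907]
Step 10: x=[5.7459] v=[-1.6013]
Step 11: x=[5.5763] v=[-1.6959]
Step 12: x=[5.3990] v=[-1.7735]
Step 13: x=[5.2157] v=[-1.8334]
Step 14: x=[5.0282] v=[-1.8750]
Step 15: x=[4.8384] v=[-1.8978]
Step 16: x=[4.6482] v=[-1.9016]
Step 17: x=[4.4596] v=[-1.8864]
Step 18: x=[4.2744] v=[-1.8524]
Step 19: x=[4.0944] v=[-1.7998]
Step 20: x=[3.9215] v=[-1.7292]
Step 21: x=[3.7574] v=[-1.6414]
Step 22: x=[3.6037] v=[-1.5371]
Step 23: x=[3.4620] v=[-1.4175]
Step 24: x=[3.3336] v=[-1.2837]
Step 25: x=[3.2199] v=[-1.1371]
Step 26: x=[3.1220] v=[-0.9791]
Step 27: x=[3.0409] v=[-0.8113]
Step 28: x=[2.9774] v=[-0.6354]
Step 29: x=[2.9321] v=[-0.4531]
Step 30: x=[2.9055] v=[-0.2663]
Step 31: x=[2.8978] v=[-0.0769]
Step 32: x=[2.9091] v=[0.1133]
First v>=0 after going negative at step 32, time=3.2000

Answer: 3.2000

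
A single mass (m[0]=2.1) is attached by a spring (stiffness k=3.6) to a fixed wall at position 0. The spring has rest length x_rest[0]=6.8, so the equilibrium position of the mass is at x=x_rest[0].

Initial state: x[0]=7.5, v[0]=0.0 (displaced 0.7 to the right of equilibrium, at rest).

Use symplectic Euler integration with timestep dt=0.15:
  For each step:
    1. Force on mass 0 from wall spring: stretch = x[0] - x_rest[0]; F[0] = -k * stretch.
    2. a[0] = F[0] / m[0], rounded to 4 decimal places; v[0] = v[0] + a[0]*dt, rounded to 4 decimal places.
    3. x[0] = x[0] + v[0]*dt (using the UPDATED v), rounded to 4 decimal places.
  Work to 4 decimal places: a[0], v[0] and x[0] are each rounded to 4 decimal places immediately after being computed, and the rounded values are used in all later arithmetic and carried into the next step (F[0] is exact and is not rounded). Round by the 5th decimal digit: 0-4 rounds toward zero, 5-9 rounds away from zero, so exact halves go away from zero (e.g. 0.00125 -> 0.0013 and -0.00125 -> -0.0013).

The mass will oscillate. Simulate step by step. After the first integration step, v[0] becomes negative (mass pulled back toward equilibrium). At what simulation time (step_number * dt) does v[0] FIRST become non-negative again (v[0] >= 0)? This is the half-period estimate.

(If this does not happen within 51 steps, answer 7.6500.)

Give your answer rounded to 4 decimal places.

Answer: 2.4000

Derivation:
Step 0: x=[7.5000] v=[0.0000]
Step 1: x=[7.4730] v=[-0.1800]
Step 2: x=[7.4200] v=[-0.3531]
Step 3: x=[7.3431] v=[-0.5125]
Step 4: x=[7.2453] v=[-0.6522]
Step 5: x=[7.1303] v=[-0.7667]
Step 6: x=[7.0026] v=[-0.8516]
Step 7: x=[6.8670] v=[-0.9037]
Step 8: x=[6.7289] v=[-0.9209]
Step 9: x=[6.5935] v=[-0.9026]
Step 10: x=[6.4661] v=[-0.8495]
Step 11: x=[6.3516] v=[-0.7636]
Step 12: x=[6.2544] v=[-0.6483]
Step 13: x=[6.1782] v=[-0.5080]
Step 14: x=[6.1260] v=[-0.3481]
Step 15: x=[6.0998] v=[-0.1748]
Step 16: x=[6.1006] v=[0.0052]
First v>=0 after going negative at step 16, time=2.4000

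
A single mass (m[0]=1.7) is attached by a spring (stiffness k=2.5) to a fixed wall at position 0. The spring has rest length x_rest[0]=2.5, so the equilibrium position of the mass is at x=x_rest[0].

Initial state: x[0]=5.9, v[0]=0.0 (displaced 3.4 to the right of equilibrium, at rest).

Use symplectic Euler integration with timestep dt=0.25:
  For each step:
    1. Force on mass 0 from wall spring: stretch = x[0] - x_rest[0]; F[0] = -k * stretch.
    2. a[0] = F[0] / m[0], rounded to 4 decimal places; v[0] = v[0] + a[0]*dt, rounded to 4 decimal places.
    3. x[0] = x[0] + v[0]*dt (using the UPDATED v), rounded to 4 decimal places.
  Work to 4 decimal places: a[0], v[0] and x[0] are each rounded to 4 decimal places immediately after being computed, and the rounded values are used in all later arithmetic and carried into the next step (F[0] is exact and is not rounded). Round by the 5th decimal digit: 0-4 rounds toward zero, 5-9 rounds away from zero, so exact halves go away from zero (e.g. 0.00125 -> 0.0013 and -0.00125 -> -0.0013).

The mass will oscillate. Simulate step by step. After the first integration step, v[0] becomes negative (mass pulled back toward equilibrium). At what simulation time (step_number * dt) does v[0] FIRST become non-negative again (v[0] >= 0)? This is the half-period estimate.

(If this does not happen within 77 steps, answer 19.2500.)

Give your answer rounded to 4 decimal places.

Answer: 2.7500

Derivation:
Step 0: x=[5.9000] v=[0.0000]
Step 1: x=[5.5875] v=[-1.2500]
Step 2: x=[4.9912] v=[-2.3851]
Step 3: x=[4.1660] v=[-3.3010]
Step 4: x=[3.1876] v=[-3.9135]
Step 5: x=[2.1460] v=[-4.1663]
Step 6: x=[1.1370] v=[-4.0362]
Step 7: x=[0.2532] v=[-3.5351]
Step 8: x=[-0.4241] v=[-2.7091]
Step 9: x=[-0.8326] v=[-1.6341]
Step 10: x=[-0.9348] v=[-0.4089]
Step 11: x=[-0.7213] v=[0.8539]
First v>=0 after going negative at step 11, time=2.7500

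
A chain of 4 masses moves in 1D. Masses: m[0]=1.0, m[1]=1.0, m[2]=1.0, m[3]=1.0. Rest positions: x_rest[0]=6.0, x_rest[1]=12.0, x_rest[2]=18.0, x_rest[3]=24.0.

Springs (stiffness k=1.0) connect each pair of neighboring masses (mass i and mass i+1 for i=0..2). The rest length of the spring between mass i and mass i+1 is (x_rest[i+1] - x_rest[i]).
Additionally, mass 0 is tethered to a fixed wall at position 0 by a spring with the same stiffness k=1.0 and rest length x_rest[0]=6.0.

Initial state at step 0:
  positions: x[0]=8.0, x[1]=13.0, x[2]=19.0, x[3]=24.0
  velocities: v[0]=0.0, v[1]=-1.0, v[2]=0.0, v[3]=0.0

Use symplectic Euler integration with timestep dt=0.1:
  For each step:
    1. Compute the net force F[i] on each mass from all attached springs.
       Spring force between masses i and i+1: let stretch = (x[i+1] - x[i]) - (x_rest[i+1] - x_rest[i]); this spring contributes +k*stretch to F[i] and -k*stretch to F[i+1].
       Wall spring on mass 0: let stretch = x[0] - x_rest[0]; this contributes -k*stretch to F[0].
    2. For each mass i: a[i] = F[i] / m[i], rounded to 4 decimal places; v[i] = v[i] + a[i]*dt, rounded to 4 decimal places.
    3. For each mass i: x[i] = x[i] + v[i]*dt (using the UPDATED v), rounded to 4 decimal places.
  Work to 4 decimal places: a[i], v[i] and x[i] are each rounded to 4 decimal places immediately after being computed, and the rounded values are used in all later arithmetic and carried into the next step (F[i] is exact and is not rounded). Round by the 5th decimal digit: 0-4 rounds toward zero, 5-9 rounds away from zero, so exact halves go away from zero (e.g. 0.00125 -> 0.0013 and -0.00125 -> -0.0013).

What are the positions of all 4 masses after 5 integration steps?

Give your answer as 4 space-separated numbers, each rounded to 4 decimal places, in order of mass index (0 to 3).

Answer: 7.5548 12.6684 18.8444 24.1430

Derivation:
Step 0: x=[8.0000 13.0000 19.0000 24.0000] v=[0.0000 -1.0000 0.0000 0.0000]
Step 1: x=[7.9700 12.9100 18.9900 24.0100] v=[-0.3000 -0.9000 -0.1000 0.1000]
Step 2: x=[7.9097 12.8314 18.9694 24.0298] v=[-0.6030 -0.7860 -0.2060 0.1980]
Step 3: x=[7.8195 12.7650 18.9380 24.0590] v=[-0.9018 -0.6644 -0.3138 0.2920]
Step 4: x=[7.7006 12.7108 18.8961 24.0970] v=[-1.1892 -0.5417 -0.4190 0.3799]
Step 5: x=[7.5548 12.6684 18.8444 24.1430] v=[-1.4582 -0.4242 -0.5174 0.4598]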